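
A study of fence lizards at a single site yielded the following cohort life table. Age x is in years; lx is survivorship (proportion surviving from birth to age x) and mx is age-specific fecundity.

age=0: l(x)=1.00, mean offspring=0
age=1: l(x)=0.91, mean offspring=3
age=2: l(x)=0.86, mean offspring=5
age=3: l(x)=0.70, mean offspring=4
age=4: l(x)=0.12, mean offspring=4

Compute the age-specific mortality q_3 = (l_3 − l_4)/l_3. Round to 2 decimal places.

q_3 = (l_3 − l_4) / l_3 = (0.7 − 0.12) / 0.7
     = 0.58 / 0.7 = 0.828571… → 0.83

0.83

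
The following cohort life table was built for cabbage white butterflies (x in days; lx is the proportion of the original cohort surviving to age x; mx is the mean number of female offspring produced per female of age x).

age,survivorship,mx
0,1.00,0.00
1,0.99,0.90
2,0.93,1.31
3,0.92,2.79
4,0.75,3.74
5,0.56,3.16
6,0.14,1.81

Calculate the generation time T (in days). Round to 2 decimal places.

lx·mx: 0, 0.891, 1.2183, 2.5668, 2.805, 1.7696, 0.2534 → R0 = 9.5041
x·lx·mx: 0, 0.891, 2.4366, 7.7004, 11.22, 8.848, 1.5204 → Σ = 32.6164
T = 32.6164 / 9.5041 = 3.431824… → 3.43

3.43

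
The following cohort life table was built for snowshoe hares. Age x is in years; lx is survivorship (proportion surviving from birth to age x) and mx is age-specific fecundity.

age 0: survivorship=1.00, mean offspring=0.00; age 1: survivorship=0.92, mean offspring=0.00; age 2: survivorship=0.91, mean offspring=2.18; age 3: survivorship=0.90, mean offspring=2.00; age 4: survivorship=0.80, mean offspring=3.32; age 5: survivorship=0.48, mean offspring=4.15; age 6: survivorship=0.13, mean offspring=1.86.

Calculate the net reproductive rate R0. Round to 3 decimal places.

lx·mx by age: 0, 0, 1.9838, 1.8, 2.656, 1.992, 0.2418
R0 = Σ lx·mx = 8.6736 → 8.674

8.674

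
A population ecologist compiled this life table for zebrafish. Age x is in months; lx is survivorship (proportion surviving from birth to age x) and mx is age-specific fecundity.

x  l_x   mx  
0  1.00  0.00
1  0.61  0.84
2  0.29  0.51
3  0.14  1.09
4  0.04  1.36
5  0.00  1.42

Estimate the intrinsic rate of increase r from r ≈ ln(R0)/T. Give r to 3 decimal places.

R0 = Σ lx·mx = 0 + 0.5124 + 0.1479 + 0.1526 + 0.0544 + 0 = 0.8673
Σ x·lx·mx = 1.4836; T = 1.4836/0.8673 = 1.7106…
r ≈ ln(R0)/T = ln(0.8673)/1.7106… = -0.08323… → -0.083

-0.083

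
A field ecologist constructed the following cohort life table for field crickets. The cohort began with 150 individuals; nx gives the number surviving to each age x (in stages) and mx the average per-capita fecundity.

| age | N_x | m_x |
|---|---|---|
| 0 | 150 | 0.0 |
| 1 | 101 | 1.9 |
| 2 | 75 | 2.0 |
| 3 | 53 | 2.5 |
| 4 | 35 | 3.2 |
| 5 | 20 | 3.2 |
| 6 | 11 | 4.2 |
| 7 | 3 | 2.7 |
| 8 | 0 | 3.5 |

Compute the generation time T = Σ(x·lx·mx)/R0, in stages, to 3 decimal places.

lx = nx/n0 = nx/150: 1, 0.67333…, 0.5, 0.35333…, 0.23333…, 0.13333…, 0.07333…, 0.02, 0
lx·mx: 0, 1.279333…, 1, 0.883333…, 0.746667…, 0.426667…, 0.308…, 0.054, 0 → R0 = 4.698…
x·lx·mx: 0, 1.279333…, 2, 2.65…, 2.986667…, 2.133333…, 1.848…, 0.378, 0 → Σ = 13.275333…
T = 13.275333… / 4.698… = 2.825741… → 2.826

2.826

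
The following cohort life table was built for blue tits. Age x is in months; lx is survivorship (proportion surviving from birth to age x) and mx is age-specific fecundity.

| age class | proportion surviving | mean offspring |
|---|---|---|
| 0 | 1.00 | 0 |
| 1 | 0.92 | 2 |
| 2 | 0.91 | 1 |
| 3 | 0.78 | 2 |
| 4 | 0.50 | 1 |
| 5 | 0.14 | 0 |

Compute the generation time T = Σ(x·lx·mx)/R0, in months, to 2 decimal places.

lx·mx: 0, 1.84, 0.91, 1.56, 0.5, 0 → R0 = 4.81
x·lx·mx: 0, 1.84, 1.82, 4.68, 2, 0 → Σ = 10.34
T = 10.34 / 4.81 = 2.149688… → 2.15

2.15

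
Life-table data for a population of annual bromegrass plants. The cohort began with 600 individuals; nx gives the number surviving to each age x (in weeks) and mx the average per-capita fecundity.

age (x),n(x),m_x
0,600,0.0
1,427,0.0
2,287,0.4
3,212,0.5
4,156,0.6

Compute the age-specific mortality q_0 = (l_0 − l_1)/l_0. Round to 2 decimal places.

lx = nx/n0 = nx/600: 1, 0.71167…, 0.47833…, 0.35333…, 0.26
q_0 = (l_0 − l_1) / l_0 = (1 − 0.711667…) / 1
     = 0.288333… / 1 = 0.288333… → 0.29

0.29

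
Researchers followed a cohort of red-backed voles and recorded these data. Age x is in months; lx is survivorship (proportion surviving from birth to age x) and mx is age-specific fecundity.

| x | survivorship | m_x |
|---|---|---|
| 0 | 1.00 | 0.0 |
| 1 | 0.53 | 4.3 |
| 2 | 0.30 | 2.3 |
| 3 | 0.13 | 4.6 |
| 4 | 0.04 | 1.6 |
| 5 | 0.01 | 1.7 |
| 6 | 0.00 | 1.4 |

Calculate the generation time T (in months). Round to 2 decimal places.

1.59

lx·mx: 0, 2.279, 0.69, 0.598, 0.064, 0.017, 0 → R0 = 3.648
x·lx·mx: 0, 2.279, 1.38, 1.794, 0.256, 0.085, 0 → Σ = 5.794
T = 5.794 / 3.648 = 1.588268… → 1.59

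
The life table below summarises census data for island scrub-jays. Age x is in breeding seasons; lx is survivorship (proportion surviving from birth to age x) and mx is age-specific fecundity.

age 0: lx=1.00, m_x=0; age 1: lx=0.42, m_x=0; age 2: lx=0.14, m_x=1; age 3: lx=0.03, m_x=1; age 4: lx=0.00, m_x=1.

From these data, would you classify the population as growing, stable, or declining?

R0 = Σ lx·mx = 0 + 0 + 0.14 + 0.03 + 0 = 0.17
R0 < 1, so the population is declining.

declining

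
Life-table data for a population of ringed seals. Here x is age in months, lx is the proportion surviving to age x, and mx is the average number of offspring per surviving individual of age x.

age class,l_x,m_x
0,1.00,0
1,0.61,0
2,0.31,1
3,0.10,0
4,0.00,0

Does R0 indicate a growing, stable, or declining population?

declining

R0 = Σ lx·mx = 0 + 0 + 0.31 + 0 + 0 = 0.31
R0 < 1, so the population is declining.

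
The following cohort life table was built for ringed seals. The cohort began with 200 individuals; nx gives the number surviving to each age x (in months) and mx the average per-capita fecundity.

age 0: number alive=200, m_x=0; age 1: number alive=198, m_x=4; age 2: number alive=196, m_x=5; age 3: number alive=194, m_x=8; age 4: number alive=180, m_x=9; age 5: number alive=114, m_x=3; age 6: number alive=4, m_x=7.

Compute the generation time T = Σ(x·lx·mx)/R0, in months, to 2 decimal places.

2.97

lx = nx/n0 = nx/200: 1, 0.99, 0.98, 0.97, 0.9, 0.57, 0.02
lx·mx: 0, 3.96, 4.9, 7.76, 8.1, 1.71, 0.14 → R0 = 26.57
x·lx·mx: 0, 3.96, 9.8, 23.28, 32.4, 8.55, 0.84 → Σ = 78.83
T = 78.83 / 26.57 = 2.96688… → 2.97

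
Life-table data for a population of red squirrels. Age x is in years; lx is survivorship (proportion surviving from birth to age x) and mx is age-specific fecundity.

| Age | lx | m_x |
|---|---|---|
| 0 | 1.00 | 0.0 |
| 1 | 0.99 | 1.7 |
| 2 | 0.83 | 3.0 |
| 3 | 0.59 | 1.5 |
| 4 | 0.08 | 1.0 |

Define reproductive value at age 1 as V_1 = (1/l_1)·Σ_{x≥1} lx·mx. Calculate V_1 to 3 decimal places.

5.190

lx·mx for x ≥ 1: 1.683, 2.49, 0.885, 0.08 → sum = 5.138
V_1 = 5.138 / l_1 = 5.138 / 0.99 = 5.189899… → 5.190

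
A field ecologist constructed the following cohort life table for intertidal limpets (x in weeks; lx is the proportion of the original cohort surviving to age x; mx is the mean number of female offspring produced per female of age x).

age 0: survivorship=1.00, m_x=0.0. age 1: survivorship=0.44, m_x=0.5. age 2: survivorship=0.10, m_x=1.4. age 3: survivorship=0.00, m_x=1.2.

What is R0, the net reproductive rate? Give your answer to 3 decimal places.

0.360

lx·mx by age: 0, 0.22, 0.14, 0
R0 = Σ lx·mx = 0.36 → 0.360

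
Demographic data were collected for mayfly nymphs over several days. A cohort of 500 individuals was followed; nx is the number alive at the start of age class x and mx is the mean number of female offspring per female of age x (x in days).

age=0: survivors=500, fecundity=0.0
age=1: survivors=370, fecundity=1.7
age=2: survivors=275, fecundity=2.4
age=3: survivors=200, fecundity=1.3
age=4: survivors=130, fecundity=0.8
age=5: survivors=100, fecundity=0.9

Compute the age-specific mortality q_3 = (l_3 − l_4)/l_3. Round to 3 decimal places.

lx = nx/n0 = nx/500: 1, 0.74, 0.55, 0.4, 0.26, 0.2
q_3 = (l_3 − l_4) / l_3 = (0.4 − 0.26) / 0.4
     = 0.14 / 0.4 = 0.35 → 0.350

0.350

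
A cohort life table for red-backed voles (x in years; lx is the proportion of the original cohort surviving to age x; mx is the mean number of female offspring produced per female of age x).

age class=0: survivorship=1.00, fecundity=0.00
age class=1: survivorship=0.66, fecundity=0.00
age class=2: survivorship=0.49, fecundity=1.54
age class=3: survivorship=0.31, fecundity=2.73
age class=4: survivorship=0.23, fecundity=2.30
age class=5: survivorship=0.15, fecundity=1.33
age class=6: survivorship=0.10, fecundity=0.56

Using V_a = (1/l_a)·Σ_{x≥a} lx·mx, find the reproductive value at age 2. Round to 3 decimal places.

lx·mx for x ≥ 2: 0.7546, 0.8463, 0.529, 0.1995, 0.056 → sum = 2.3854
V_2 = 2.3854 / l_2 = 2.3854 / 0.49 = 4.868163… → 4.868

4.868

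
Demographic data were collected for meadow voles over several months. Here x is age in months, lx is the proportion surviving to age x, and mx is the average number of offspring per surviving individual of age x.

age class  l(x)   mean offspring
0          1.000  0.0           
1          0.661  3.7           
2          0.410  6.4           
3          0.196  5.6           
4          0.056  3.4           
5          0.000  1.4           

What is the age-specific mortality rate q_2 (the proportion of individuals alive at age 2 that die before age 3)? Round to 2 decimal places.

q_2 = (l_2 − l_3) / l_2 = (0.41 − 0.196) / 0.41
     = 0.214 / 0.41 = 0.521951… → 0.52

0.52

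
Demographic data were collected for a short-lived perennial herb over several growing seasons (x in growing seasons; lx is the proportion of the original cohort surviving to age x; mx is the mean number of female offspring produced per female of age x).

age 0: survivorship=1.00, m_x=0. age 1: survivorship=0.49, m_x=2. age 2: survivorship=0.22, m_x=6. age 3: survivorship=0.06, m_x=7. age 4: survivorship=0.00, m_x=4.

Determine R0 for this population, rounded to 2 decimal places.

2.72

lx·mx by age: 0, 0.98, 1.32, 0.42, 0
R0 = Σ lx·mx = 2.72 → 2.72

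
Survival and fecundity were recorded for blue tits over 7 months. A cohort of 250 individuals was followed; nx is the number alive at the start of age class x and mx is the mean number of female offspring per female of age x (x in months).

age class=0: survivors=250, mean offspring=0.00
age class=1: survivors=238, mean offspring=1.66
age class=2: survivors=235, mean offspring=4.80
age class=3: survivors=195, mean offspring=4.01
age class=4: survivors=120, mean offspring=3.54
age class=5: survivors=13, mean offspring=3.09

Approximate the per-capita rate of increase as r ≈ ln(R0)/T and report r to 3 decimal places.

lx = nx/n0 = nx/250: 1, 0.952, 0.94, 0.78, 0.48, 0.052
R0 = Σ lx·mx = 0 + 1.58032 + 4.512 + 3.1278 + 1.6992 + 0.16068 = 11.08
Σ x·lx·mx = 27.58792; T = 27.58792/11.08 = 2.48988…
r ≈ ln(R0)/T = ln(11.08)/2.48988… = 0.96597… → 0.966

0.966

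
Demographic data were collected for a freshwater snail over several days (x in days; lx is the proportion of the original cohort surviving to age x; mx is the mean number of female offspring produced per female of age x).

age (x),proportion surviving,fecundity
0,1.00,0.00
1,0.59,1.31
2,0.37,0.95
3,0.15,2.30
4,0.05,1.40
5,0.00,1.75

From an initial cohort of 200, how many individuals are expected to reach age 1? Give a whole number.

118

Expected survivors = N0 · l_1 = 200 × 0.59 = 118 → 118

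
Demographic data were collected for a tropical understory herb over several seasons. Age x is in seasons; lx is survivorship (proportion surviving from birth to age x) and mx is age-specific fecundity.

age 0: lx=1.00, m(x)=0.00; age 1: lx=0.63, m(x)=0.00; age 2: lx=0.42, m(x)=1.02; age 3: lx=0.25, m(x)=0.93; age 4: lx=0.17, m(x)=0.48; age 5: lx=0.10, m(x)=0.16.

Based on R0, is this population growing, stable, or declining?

declining

R0 = Σ lx·mx = 0 + 0 + 0.4284 + 0.2325 + 0.0816 + 0.016 = 0.7585
R0 < 1, so the population is declining.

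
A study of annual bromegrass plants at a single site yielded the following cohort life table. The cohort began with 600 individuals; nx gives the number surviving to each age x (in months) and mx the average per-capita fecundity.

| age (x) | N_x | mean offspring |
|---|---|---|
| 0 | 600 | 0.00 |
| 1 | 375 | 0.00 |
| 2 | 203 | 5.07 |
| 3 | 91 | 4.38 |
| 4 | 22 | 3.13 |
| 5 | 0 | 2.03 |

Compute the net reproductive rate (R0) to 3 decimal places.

2.494

lx = nx/n0 = nx/600: 1, 0.625, 0.33833…, 0.15167…, 0.03667…, 0
lx·mx by age: 0, 0, 1.71535…, 0.6643…, 0.114767…, 0
R0 = Σ lx·mx = 2.494417… → 2.494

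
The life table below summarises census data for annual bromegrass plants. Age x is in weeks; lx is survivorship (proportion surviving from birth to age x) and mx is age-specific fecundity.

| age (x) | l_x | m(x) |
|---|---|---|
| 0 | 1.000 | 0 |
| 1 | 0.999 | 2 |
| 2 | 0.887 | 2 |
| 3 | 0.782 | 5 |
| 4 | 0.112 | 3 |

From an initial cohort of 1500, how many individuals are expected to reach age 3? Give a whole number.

Expected survivors = N0 · l_3 = 1500 × 0.782 = 1173 → 1173

1173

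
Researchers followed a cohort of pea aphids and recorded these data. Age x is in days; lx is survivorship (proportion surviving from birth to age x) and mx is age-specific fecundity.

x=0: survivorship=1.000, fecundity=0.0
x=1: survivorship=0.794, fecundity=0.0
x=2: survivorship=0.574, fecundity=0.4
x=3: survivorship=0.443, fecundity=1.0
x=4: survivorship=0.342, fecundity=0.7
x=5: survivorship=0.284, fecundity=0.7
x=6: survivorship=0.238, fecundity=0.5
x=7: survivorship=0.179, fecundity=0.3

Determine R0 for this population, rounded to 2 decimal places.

lx·mx by age: 0, 0, 0.2296, 0.443, 0.2394, 0.1988, 0.119, 0.0537
R0 = Σ lx·mx = 1.2835 → 1.28

1.28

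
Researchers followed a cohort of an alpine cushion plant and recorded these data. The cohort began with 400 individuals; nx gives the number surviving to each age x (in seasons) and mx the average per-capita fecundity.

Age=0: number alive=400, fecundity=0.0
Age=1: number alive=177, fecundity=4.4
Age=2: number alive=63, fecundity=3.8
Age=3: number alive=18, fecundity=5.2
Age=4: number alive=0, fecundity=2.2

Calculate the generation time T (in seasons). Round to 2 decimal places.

lx = nx/n0 = nx/400: 1, 0.4425, 0.1575, 0.045, 0
lx·mx: 0, 1.947, 0.5985, 0.234, 0 → R0 = 2.7795
x·lx·mx: 0, 1.947, 1.197, 0.702, 0 → Σ = 3.846
T = 3.846 / 2.7795 = 1.383702… → 1.38

1.38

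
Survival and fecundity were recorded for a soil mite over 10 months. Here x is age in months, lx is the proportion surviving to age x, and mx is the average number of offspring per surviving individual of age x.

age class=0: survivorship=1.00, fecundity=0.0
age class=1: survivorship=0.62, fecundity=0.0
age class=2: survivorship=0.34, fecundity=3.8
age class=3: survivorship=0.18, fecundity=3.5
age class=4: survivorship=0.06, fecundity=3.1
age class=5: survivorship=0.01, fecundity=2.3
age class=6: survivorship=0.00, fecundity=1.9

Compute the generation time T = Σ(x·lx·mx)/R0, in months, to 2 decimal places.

2.50

lx·mx: 0, 0, 1.292, 0.63, 0.186, 0.023, 0 → R0 = 2.131
x·lx·mx: 0, 0, 2.584, 1.89, 0.744, 0.115, 0 → Σ = 5.333
T = 5.333 / 2.131 = 2.502581… → 2.50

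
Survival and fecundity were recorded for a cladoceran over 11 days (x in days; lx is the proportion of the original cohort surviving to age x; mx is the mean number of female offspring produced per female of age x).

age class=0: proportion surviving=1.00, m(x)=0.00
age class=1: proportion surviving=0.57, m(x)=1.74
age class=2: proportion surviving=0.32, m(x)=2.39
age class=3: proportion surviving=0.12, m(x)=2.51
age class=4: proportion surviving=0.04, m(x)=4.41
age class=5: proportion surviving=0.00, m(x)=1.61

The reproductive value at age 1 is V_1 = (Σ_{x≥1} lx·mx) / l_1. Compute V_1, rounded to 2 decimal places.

3.92

lx·mx for x ≥ 1: 0.9918, 0.7648, 0.3012, 0.1764, 0 → sum = 2.2342
V_1 = 2.2342 / l_1 = 2.2342 / 0.57 = 3.919649… → 3.92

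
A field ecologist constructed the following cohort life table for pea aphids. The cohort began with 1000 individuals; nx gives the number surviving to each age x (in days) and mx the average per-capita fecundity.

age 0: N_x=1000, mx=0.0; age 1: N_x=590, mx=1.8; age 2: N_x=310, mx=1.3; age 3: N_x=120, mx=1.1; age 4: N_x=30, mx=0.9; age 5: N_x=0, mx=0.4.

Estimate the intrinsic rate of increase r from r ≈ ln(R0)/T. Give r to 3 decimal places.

0.332

lx = nx/n0 = nx/1000: 1, 0.59, 0.31, 0.12, 0.03, 0
R0 = Σ lx·mx = 0 + 1.062 + 0.403 + 0.132 + 0.027 + 0 = 1.624
Σ x·lx·mx = 2.372; T = 2.372/1.624 = 1.46059…
r ≈ ln(R0)/T = ln(1.624)/1.46059… = 0.33198… → 0.332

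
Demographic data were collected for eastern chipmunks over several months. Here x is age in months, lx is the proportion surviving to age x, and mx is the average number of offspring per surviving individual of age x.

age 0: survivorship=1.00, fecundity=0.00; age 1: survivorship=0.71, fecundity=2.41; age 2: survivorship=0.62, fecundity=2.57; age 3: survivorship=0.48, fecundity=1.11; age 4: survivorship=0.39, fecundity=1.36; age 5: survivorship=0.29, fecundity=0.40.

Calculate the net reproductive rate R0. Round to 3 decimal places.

lx·mx by age: 0, 1.7111, 1.5934, 0.5328, 0.5304, 0.116
R0 = Σ lx·mx = 4.4837 → 4.484

4.484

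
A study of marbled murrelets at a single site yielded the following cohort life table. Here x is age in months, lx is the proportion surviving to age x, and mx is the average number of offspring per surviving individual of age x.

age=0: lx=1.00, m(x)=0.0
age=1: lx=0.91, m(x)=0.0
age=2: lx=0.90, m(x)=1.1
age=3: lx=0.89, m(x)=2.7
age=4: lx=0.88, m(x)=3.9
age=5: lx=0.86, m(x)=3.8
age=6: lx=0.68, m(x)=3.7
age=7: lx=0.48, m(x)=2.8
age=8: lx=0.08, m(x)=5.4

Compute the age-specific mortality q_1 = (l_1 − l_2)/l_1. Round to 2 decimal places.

0.01

q_1 = (l_1 − l_2) / l_1 = (0.91 − 0.9) / 0.91
     = 0.01 / 0.91 = 0.010989… → 0.01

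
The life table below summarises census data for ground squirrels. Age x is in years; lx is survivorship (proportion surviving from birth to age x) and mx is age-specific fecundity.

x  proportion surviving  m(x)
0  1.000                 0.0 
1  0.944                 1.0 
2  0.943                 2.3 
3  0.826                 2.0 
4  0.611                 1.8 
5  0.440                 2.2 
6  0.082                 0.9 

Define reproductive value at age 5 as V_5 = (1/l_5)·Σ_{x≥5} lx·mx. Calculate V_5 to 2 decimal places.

2.37

lx·mx for x ≥ 5: 0.968, 0.0738 → sum = 1.0418
V_5 = 1.0418 / l_5 = 1.0418 / 0.44 = 2.367727… → 2.37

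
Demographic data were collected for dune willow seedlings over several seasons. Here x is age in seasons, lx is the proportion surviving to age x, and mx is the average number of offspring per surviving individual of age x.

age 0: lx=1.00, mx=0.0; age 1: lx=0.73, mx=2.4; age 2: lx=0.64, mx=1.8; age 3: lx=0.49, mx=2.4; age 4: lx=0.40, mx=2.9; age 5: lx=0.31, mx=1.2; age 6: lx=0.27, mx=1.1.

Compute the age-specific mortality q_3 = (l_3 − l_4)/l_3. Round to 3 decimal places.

0.184

q_3 = (l_3 − l_4) / l_3 = (0.49 − 0.4) / 0.49
     = 0.09 / 0.49 = 0.183673… → 0.184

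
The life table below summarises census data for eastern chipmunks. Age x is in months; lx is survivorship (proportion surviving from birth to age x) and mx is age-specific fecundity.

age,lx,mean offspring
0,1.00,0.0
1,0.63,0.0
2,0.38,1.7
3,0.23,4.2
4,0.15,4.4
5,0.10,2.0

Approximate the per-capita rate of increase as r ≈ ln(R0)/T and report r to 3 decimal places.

0.286

R0 = Σ lx·mx = 0 + 0 + 0.646 + 0.966 + 0.66 + 0.2 = 2.472
Σ x·lx·mx = 7.83; T = 7.83/2.472 = 3.16748…
r ≈ ln(R0)/T = ln(2.472)/3.16748… = 0.28573… → 0.286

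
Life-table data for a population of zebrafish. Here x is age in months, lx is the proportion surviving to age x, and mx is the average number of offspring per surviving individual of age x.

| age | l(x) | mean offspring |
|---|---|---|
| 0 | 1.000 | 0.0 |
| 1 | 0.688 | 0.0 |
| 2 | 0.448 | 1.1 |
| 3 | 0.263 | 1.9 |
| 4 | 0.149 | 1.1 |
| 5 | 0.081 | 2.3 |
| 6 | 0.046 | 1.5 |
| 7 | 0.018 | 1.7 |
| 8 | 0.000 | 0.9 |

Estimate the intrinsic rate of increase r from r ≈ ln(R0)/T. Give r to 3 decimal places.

0.112

R0 = Σ lx·mx = 0 + 0 + 0.4928 + 0.4997 + 0.1639 + 0.1863 + 0.069 + 0.0306 + 0 = 1.4423
Σ x·lx·mx = 4.7; T = 4.7/1.4423 = 3.25868…
r ≈ ln(R0)/T = ln(1.4423)/3.25868… = 0.11239… → 0.112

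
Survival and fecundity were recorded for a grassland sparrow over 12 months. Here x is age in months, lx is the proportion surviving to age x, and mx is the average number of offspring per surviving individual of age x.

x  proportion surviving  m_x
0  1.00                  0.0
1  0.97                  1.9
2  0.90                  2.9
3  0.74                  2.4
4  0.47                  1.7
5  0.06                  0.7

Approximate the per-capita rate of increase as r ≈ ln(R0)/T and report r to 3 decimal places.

0.875

R0 = Σ lx·mx = 0 + 1.843 + 2.61 + 1.776 + 0.799 + 0.042 = 7.07
Σ x·lx·mx = 15.797; T = 15.797/7.07 = 2.23437…
r ≈ ln(R0)/T = ln(7.07)/2.23437… = 0.87535… → 0.875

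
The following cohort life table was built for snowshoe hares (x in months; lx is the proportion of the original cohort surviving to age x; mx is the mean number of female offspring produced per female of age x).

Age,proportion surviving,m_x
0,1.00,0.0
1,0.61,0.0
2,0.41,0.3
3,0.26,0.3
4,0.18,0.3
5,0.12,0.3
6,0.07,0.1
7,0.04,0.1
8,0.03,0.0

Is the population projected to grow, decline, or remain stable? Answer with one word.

R0 = Σ lx·mx = 0 + 0 + 0.123 + 0.078 + 0.054 + 0.036 + 0.007 + 0.004 + 0 = 0.302
R0 < 1, so the population is declining.

declining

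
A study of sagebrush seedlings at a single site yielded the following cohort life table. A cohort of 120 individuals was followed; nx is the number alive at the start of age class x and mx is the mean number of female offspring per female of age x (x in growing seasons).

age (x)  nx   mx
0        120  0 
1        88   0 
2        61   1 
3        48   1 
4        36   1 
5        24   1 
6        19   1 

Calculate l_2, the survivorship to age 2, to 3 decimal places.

l_2 = n_2/n_0 = 61/120 = 0.508333… → 0.508

0.508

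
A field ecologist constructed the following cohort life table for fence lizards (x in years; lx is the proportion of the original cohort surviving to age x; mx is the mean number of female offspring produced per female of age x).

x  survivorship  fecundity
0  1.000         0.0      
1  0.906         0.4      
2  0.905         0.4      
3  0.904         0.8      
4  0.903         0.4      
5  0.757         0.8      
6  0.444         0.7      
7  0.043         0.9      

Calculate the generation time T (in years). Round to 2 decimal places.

lx·mx: 0, 0.3624, 0.362, 0.7232, 0.3612, 0.6056, 0.3108, 0.0387 → R0 = 2.7639
x·lx·mx: 0, 0.3624, 0.724, 2.1696, 1.4448, 3.028, 1.8648, 0.2709 → Σ = 9.8645
T = 9.8645 / 2.7639 = 3.569051… → 3.57

3.57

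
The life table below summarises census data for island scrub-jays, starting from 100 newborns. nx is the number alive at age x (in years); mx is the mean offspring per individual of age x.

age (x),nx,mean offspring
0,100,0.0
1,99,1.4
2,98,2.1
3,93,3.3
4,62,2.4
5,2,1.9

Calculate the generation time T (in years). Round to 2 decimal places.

lx = nx/n0 = nx/100: 1, 0.99, 0.98, 0.93, 0.62, 0.02
lx·mx: 0, 1.386, 2.058, 3.069, 1.488, 0.038 → R0 = 8.039
x·lx·mx: 0, 1.386, 4.116, 9.207, 5.952, 0.19 → Σ = 20.851
T = 20.851 / 8.039 = 2.593731… → 2.59

2.59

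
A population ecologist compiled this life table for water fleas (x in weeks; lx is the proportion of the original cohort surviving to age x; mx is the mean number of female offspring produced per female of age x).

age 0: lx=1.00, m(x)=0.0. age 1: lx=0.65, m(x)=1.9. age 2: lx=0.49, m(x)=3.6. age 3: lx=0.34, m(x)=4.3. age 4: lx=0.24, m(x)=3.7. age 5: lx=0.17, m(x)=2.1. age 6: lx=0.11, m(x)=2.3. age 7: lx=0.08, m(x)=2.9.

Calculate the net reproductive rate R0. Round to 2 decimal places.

6.19

lx·mx by age: 0, 1.235, 1.764, 1.462, 0.888, 0.357, 0.253, 0.232
R0 = Σ lx·mx = 6.191 → 6.19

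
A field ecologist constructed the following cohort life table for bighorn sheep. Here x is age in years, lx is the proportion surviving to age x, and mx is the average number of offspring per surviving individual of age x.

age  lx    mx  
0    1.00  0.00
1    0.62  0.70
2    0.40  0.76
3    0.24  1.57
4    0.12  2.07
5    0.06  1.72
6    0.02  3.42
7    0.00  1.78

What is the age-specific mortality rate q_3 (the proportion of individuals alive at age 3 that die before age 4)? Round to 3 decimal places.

0.500

q_3 = (l_3 − l_4) / l_3 = (0.24 − 0.12) / 0.24
     = 0.12 / 0.24 = 0.5 → 0.500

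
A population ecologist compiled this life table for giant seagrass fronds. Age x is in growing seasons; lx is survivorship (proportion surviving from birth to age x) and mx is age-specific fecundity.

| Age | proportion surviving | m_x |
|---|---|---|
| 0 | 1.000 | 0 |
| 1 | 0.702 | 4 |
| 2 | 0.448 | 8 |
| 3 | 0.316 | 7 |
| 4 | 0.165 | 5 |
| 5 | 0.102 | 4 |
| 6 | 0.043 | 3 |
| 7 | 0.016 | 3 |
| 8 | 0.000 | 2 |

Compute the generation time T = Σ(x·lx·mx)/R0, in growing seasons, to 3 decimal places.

lx·mx: 0, 2.808, 3.584, 2.212, 0.825, 0.408, 0.129, 0.048, 0 → R0 = 10.014
x·lx·mx: 0, 2.808, 7.168, 6.636, 3.3, 2.04, 0.774, 0.336, 0 → Σ = 23.062
T = 23.062 / 10.014 = 2.302976… → 2.303

2.303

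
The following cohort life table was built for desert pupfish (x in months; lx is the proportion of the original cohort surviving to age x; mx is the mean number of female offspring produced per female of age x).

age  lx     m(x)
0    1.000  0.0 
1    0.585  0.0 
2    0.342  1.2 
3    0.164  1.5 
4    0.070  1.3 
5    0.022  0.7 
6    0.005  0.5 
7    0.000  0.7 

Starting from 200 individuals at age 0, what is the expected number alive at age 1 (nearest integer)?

117

Expected survivors = N0 · l_1 = 200 × 0.585 = 117 → 117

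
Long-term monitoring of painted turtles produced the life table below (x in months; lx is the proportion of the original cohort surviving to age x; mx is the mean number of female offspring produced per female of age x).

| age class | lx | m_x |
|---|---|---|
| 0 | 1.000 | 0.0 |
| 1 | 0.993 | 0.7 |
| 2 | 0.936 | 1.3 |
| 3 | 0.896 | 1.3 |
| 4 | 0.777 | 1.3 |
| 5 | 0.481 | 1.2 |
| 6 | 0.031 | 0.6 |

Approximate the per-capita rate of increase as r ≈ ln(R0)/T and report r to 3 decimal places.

0.529

R0 = Σ lx·mx = 0 + 0.6951 + 1.2168 + 1.1648 + 1.0101 + 0.5772 + 0.0186 = 4.6826
Σ x·lx·mx = 13.6611; T = 13.6611/4.6826 = 2.91742…
r ≈ ln(R0)/T = ln(4.6826)/2.91742… = 0.52918… → 0.529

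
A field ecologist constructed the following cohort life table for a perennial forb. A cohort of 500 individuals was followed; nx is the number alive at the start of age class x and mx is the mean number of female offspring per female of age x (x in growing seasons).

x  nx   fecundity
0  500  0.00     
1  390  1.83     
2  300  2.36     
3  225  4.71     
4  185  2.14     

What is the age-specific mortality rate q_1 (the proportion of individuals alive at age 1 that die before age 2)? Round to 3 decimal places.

lx = nx/n0 = nx/500: 1, 0.78, 0.6, 0.45, 0.37
q_1 = (l_1 − l_2) / l_1 = (0.78 − 0.6) / 0.78
     = 0.18 / 0.78 = 0.230769… → 0.231

0.231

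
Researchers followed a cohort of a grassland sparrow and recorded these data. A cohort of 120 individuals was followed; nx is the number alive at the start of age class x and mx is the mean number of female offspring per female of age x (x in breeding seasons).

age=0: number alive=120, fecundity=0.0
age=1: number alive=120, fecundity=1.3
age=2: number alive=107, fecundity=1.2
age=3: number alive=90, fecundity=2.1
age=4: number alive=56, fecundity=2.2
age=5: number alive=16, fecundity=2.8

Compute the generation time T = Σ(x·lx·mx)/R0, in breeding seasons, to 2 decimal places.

lx = nx/n0 = nx/120: 1, 1, 0.89167…, 0.75, 0.46667…, 0.13333…
lx·mx: 0, 1.3, 1.07…, 1.575, 1.026667…, 0.373333… → R0 = 5.345…
x·lx·mx: 0, 1.3, 2.14…, 4.725, 4.106667…, 1.866667… → Σ = 14.138333…
T = 14.138333… / 5.345… = 2.645151… → 2.65

2.65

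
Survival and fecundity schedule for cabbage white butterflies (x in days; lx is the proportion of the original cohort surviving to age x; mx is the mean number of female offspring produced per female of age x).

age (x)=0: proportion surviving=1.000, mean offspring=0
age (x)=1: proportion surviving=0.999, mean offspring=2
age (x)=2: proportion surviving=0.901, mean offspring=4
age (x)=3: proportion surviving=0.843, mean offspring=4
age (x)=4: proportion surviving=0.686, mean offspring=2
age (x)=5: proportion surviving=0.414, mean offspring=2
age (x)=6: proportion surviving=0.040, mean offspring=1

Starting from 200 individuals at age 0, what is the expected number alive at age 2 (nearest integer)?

180

Expected survivors = N0 · l_2 = 200 × 0.901 = 180.2 → 180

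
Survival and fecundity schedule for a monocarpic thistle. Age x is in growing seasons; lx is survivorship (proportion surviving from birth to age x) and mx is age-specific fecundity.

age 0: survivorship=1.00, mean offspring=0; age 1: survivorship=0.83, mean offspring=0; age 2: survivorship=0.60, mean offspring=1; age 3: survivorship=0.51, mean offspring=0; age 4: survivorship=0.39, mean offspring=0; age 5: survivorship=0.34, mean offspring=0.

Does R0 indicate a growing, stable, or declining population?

R0 = Σ lx·mx = 0 + 0 + 0.6 + 0 + 0 + 0 = 0.6
R0 < 1, so the population is declining.

declining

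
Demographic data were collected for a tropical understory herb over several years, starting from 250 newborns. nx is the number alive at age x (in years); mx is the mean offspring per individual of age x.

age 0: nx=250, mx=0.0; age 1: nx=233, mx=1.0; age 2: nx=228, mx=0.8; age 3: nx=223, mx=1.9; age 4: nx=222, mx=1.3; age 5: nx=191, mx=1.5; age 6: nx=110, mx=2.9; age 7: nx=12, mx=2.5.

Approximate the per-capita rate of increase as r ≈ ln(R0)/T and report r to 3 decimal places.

lx = nx/n0 = nx/250: 1, 0.932, 0.912, 0.892, 0.888, 0.764, 0.44, 0.048
R0 = Σ lx·mx = 0 + 0.932 + 0.7296 + 1.6948 + 1.1544 + 1.146 + 1.276 + 0.12 = 7.0528
Σ x·lx·mx = 26.3192; T = 26.3192/7.0528 = 3.73174…
r ≈ ln(R0)/T = ln(7.0528)/3.73174… = 0.52346… → 0.523

0.523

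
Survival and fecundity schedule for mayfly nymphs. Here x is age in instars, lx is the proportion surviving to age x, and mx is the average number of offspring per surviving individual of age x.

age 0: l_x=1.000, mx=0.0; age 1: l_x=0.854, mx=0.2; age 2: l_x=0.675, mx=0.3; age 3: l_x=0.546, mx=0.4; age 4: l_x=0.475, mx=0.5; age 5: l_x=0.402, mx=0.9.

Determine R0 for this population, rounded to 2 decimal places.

lx·mx by age: 0, 0.1708, 0.2025, 0.2184, 0.2375, 0.3618
R0 = Σ lx·mx = 1.191 → 1.19

1.19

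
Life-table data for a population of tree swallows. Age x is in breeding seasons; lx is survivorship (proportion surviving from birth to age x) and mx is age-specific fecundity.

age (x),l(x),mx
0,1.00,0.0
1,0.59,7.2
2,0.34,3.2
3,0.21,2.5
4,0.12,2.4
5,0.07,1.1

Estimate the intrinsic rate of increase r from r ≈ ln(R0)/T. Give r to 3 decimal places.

R0 = Σ lx·mx = 0 + 4.248 + 1.088 + 0.525 + 0.288 + 0.077 = 6.226
Σ x·lx·mx = 9.536; T = 9.536/6.226 = 1.53164…
r ≈ ln(R0)/T = ln(6.226)/1.53164… = 1.19397… → 1.194

1.194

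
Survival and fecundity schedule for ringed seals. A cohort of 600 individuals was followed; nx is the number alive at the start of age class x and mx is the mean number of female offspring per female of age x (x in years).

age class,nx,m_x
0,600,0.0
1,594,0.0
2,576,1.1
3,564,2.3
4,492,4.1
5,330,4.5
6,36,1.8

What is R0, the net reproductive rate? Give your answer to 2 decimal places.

9.16

lx = nx/n0 = nx/600: 1, 0.99, 0.96, 0.94, 0.82, 0.55, 0.06
lx·mx by age: 0, 0, 1.056, 2.162, 3.362, 2.475, 0.108
R0 = Σ lx·mx = 9.163 → 9.16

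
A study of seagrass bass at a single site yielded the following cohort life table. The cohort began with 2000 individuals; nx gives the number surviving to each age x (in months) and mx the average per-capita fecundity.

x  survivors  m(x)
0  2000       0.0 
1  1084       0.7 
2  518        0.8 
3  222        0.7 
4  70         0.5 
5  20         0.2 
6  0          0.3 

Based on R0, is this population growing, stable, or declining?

declining

lx = nx/n0 = nx/2000: 1, 0.542, 0.259, 0.111, 0.035, 0.01, 0
R0 = Σ lx·mx = 0 + 0.3794 + 0.2072 + 0.0777 + 0.0175 + 0.002 + 0 = 0.6838
R0 < 1, so the population is declining.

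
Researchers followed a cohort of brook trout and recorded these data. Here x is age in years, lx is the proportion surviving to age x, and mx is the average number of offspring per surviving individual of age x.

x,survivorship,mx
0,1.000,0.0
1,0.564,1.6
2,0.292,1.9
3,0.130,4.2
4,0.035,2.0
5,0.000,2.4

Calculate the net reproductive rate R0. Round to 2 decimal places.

2.07

lx·mx by age: 0, 0.9024, 0.5548, 0.546, 0.07, 0
R0 = Σ lx·mx = 2.0732 → 2.07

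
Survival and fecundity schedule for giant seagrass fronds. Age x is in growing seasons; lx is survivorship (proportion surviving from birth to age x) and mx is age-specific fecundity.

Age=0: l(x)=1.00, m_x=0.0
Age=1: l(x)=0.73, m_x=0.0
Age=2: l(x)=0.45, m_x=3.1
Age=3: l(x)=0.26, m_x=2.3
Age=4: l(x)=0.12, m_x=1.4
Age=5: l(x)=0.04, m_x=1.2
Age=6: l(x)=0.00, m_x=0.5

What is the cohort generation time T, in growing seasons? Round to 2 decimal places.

2.49

lx·mx: 0, 0, 1.395, 0.598, 0.168, 0.048, 0 → R0 = 2.209
x·lx·mx: 0, 0, 2.79, 1.794, 0.672, 0.24, 0 → Σ = 5.496
T = 5.496 / 2.209 = 2.488004… → 2.49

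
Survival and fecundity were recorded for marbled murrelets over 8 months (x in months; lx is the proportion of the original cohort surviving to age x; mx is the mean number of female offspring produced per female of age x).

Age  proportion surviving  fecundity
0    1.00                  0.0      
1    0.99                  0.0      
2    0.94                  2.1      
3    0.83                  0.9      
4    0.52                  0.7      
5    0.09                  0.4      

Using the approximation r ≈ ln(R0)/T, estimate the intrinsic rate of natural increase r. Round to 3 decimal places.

0.454

R0 = Σ lx·mx = 0 + 0 + 1.974 + 0.747 + 0.364 + 0.036 = 3.121
Σ x·lx·mx = 7.825; T = 7.825/3.121 = 2.50721…
r ≈ ln(R0)/T = ln(3.121)/2.50721… = 0.45395… → 0.454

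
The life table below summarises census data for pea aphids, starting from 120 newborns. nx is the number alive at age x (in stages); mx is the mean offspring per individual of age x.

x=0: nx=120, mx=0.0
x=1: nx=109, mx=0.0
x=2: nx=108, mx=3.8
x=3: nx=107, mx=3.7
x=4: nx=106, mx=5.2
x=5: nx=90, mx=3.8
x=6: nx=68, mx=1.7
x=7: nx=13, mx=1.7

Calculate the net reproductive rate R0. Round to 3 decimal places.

lx = nx/n0 = nx/120: 1, 0.90833…, 0.9, 0.89167…, 0.88333…, 0.75, 0.56667…, 0.10833…
lx·mx by age: 0, 0, 3.42, 3.299167…, 4.593333…, 2.85, 0.963333…, 0.184167…
R0 = Σ lx·mx = 15.31… → 15.310

15.310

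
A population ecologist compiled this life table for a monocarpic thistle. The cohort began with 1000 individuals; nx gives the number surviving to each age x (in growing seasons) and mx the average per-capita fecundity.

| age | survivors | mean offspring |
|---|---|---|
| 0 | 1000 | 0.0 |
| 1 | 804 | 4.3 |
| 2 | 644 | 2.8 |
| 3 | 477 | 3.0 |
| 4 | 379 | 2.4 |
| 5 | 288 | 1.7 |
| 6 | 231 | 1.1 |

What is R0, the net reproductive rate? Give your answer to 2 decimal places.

8.34

lx = nx/n0 = nx/1000: 1, 0.804, 0.644, 0.477, 0.379, 0.288, 0.231
lx·mx by age: 0, 3.4572, 1.8032, 1.431, 0.9096, 0.4896, 0.2541
R0 = Σ lx·mx = 8.3447 → 8.34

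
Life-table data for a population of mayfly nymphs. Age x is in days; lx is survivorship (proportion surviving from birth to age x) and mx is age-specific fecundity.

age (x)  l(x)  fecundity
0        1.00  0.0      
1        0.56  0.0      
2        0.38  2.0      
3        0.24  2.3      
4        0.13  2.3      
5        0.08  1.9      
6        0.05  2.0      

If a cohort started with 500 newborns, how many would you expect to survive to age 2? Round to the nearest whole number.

Expected survivors = N0 · l_2 = 500 × 0.38 = 190 → 190

190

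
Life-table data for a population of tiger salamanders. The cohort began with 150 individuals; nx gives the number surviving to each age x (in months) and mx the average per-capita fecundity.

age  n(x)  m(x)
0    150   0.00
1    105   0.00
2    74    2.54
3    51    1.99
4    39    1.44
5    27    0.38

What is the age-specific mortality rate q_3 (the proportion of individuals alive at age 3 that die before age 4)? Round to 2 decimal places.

lx = nx/n0 = nx/150: 1, 0.7, 0.49333…, 0.34, 0.26, 0.18
q_3 = (l_3 − l_4) / l_3 = (0.34 − 0.26) / 0.34
     = 0.08 / 0.34 = 0.235294… → 0.24

0.24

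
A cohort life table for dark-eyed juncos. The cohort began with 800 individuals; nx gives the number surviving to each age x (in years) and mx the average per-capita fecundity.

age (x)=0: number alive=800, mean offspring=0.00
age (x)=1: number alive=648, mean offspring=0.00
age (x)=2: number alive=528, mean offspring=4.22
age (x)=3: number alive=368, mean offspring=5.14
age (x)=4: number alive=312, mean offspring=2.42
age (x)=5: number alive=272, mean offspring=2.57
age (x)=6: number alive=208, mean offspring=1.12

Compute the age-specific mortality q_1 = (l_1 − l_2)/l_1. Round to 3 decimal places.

lx = nx/n0 = nx/800: 1, 0.81, 0.66, 0.46, 0.39, 0.34, 0.26
q_1 = (l_1 − l_2) / l_1 = (0.81 − 0.66) / 0.81
     = 0.15 / 0.81 = 0.185185… → 0.185

0.185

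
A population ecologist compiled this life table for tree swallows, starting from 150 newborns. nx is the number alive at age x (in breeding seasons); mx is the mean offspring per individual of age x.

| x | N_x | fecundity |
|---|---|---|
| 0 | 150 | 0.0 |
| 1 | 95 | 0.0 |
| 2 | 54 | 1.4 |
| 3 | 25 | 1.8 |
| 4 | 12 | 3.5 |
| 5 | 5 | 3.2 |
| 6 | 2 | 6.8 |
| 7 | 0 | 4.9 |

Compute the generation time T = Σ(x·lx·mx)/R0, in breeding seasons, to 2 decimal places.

3.20

lx = nx/n0 = nx/150: 1, 0.63333…, 0.36, 0.16667…, 0.08, 0.03333…, 0.01333…, 0
lx·mx: 0, 0, 0.504, 0.3…, 0.28, 0.106667…, 0.090667…, 0 → R0 = 1.281333…
x·lx·mx: 0, 0, 1.008, 0.9…, 1.12, 0.533333…, 0.544…, 0 → Σ = 4.105333…
T = 4.105333… / 1.281333… = 3.203954… → 3.20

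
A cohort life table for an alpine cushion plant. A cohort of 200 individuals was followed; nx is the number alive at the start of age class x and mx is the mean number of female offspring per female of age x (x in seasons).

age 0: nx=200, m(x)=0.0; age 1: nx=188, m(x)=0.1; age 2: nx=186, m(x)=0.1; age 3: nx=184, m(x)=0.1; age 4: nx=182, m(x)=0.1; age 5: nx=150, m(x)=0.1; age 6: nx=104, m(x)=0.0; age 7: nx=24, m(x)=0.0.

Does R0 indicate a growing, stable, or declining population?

lx = nx/n0 = nx/200: 1, 0.94, 0.93, 0.92, 0.91, 0.75, 0.52, 0.12
R0 = Σ lx·mx = 0 + 0.094 + 0.093 + 0.092 + 0.091 + 0.075 + 0 + 0 = 0.445
R0 < 1, so the population is declining.

declining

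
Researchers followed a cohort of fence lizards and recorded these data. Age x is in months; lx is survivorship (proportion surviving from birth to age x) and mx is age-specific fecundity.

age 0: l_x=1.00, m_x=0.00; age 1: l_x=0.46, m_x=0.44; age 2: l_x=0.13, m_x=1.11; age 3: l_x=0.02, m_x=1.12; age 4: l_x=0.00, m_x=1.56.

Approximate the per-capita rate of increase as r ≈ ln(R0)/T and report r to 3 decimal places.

-0.659

R0 = Σ lx·mx = 0 + 0.2024 + 0.1443 + 0.0224 + 0 = 0.3691
Σ x·lx·mx = 0.5582; T = 0.5582/0.3691 = 1.51233…
r ≈ ln(R0)/T = ln(0.3691)/1.51233… = -0.65904… → -0.659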